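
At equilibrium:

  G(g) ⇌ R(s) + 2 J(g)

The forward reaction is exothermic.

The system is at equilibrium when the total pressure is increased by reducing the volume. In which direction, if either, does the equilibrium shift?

left

Gas moles: reactants 1, products 2 (Δn_gas = +1). Compression shifts the system toward the side with fewer moles of gas — to the left.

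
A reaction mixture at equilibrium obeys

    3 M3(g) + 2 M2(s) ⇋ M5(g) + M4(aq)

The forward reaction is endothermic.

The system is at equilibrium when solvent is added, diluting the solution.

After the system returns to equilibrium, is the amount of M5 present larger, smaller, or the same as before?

increases

Dilution lowers every aqueous concentration by the same factor. Δn_aq = 1 − 0 = +1, so the system shifts toward the side with more dissolved moles — to the right.
The net shift is to the right. M5 is a product, so its amount increases.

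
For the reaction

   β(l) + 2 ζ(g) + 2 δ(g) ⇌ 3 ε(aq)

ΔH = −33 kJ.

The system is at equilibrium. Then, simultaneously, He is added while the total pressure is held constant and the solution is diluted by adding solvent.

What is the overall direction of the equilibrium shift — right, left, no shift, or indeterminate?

Adding inert gas at constant total pressure expands the volume and lowers every reacting partial pressure. With Δn_gas = 0 − 4 = -4, Q moves away from K toward the side with fewer gas moles, so the system shifts toward the side with more gas moles — to the left.
Dilution lowers every aqueous concentration by the same factor. Δn_aq = 3 − 0 = +3, so the system shifts toward the side with more dissolved moles — to the right.
The individual effects push in opposite directions; without quantitative information the net direction cannot be determined.

cannot be determined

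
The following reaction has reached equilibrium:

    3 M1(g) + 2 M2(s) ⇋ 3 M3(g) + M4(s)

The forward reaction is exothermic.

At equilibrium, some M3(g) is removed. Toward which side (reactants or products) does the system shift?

Removing M3 (g), a product, drives the reaction to the right.

right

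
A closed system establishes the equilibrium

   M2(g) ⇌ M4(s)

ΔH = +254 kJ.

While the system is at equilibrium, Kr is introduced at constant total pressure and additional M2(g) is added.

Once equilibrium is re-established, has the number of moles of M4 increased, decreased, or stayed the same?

cannot be determined

Adding inert gas at constant total pressure expands the volume and lowers every reacting partial pressure. With Δn_gas = 0 − 1 = -1, Q moves away from K toward the side with fewer gas moles, so the system shifts toward the side with more gas moles — to the left.
Adding M2 (g), a reactant, drives the reaction to the right.
The two effects oppose each other, so the net shift — and hence the change in M4 — cannot be determined from the given information.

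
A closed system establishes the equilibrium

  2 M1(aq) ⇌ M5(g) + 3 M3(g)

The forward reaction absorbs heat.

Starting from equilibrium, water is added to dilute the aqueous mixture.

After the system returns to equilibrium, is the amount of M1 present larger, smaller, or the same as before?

increases

Dilution lowers every aqueous concentration by the same factor. Δn_aq = 0 − 2 = -2, so the system shifts toward the side with more dissolved moles — to the left.
The net shift is to the left. M1 is a reactant, so its amount increases.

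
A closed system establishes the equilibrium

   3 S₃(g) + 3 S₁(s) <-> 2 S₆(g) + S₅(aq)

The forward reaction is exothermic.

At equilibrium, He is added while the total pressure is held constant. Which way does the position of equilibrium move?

left

Adding inert gas at constant total pressure expands the volume and lowers every reacting partial pressure. With Δn_gas = 2 − 3 = -1, Q moves away from K toward the side with fewer gas moles, so the system shifts toward the side with more gas moles — to the left.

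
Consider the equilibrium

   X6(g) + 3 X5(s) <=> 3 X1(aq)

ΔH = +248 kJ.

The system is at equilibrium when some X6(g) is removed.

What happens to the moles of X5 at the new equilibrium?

increases

Removing X6 (g), a reactant, drives the reaction to the left.
The net shift is to the left. X5 is a reactant, so its amount increases.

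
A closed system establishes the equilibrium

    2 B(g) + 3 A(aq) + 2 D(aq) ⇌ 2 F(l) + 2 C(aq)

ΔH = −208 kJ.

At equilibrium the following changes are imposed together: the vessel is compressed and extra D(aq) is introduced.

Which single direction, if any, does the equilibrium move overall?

right

Gas moles: reactants 2, products 0 (Δn_gas = -2). Compression shifts the system toward the side with fewer moles of gas — to the right.
Adding D (aq), a reactant, drives the reaction to the right.
All effects act in the same direction — net shift to the right.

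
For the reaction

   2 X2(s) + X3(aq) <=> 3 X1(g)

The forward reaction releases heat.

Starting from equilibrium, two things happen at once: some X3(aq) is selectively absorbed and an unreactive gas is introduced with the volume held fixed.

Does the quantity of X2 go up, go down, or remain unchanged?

Removing X3 (aq), a reactant, drives the reaction to the left.
At constant volume, adding an inert gas leaves every reacting species' partial pressure unchanged, so Q is unchanged — no shift from this change.
The net shift is to the left. X2 is a reactant, so its amount increases.

increases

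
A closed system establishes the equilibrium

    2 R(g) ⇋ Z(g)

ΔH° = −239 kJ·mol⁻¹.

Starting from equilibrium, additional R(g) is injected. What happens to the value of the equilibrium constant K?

unchanged

The equilibrium constant depends only on temperature. This perturbation may move the position of equilibrium, but since T is unchanged, K itself is unchanged.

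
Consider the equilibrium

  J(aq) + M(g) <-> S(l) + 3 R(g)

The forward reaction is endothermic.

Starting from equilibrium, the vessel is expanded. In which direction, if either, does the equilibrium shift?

right

Gas moles: reactants 1, products 3 (Δn_gas = +2). Expansion shifts the system toward the side with more moles of gas — to the right.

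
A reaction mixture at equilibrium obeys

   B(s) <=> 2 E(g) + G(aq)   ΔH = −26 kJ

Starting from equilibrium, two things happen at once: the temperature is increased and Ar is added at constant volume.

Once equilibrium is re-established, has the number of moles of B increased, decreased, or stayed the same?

The forward reaction is exothermic. Raising T favours the endothermic direction — shift to the left.
At constant volume, adding an inert gas leaves every reacting species' partial pressure unchanged, so Q is unchanged — no shift from this change.
The net shift is to the left. B is a reactant, so its amount increases.

increases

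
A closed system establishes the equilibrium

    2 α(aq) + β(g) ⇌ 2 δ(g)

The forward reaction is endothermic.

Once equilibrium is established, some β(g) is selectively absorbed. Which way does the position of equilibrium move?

Removing β (g), a reactant, drives the reaction to the left.

left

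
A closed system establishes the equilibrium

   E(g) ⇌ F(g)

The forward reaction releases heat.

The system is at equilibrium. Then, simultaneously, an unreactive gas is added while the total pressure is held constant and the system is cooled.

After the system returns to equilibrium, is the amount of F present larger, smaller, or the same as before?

increases

Adding inert gas at constant total pressure expands the volume, scaling every reacting partial pressure by the same factor. Δn_gas = 1 − 1 = 0, so Q is unchanged — no shift.
The forward reaction is exothermic. Lowering T favours the exothermic direction — shift to the right.
The net shift is to the right. F is a product, so its amount increases.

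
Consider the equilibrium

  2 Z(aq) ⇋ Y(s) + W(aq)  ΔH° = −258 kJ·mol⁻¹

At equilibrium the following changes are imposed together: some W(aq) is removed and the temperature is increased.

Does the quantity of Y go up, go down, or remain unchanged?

Removing W (aq), a product, drives the reaction to the right.
The forward reaction is exothermic. Raising T favours the endothermic direction — shift to the left.
The two effects oppose each other, so the net shift — and hence the change in Y — cannot be determined from the given information.

cannot be determined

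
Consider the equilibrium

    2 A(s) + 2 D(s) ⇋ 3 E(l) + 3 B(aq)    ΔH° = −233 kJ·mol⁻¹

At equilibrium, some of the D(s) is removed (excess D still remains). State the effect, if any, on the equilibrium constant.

The equilibrium constant depends only on temperature. This perturbation changes neither the position of equilibrium nor K.

unchanged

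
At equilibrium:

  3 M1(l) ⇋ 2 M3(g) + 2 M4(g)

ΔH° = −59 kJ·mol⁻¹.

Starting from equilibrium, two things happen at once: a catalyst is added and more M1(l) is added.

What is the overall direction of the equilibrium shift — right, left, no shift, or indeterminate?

A catalyst speeds both forward and reverse rates equally; it changes neither Q nor K — no shift from this change.
M1 is a pure liquid; its activity is 1 regardless of amount, so Q is unaffected — no shift from this change.
None of the changes alters Q relative to K, so there is no net shift.

no shift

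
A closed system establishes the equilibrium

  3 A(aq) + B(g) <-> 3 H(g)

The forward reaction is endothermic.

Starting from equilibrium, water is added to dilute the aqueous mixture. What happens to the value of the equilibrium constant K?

unchanged

The equilibrium constant depends only on temperature. This perturbation may move the position of equilibrium, but since T is unchanged, K itself is unchanged.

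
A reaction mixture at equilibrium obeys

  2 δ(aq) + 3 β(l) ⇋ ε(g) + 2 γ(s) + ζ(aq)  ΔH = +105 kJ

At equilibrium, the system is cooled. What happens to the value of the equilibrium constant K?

decreases

K depends on temperature via the van 't Hoff relation. The forward reaction is endothermic, so lowering T decreases K.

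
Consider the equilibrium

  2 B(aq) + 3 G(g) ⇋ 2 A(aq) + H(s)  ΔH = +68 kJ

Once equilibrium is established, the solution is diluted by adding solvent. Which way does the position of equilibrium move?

Dilution scales every aqueous concentration by the same factor. Δn_aq = 2 − 2 = 0, so Q is unchanged — no shift.

no shift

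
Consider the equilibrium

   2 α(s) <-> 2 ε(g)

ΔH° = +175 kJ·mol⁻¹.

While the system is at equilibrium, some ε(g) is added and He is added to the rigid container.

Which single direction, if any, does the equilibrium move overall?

Adding ε (g), a product, drives the reaction to the left.
At constant volume, adding an inert gas leaves every reacting species' partial pressure unchanged, so Q is unchanged — no shift from this change.
Only the nonzero effect(s) matter; the net shift is to the left.

left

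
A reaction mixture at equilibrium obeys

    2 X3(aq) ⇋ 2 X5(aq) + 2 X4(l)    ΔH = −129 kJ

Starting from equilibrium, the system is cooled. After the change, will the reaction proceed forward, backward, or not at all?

right

The forward reaction is exothermic. Lowering T favours the exothermic direction — shift to the right.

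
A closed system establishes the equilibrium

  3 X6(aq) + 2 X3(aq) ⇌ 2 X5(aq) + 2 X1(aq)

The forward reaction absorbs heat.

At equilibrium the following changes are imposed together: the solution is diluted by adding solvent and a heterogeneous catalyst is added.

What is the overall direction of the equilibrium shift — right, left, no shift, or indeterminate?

left

Dilution lowers every aqueous concentration by the same factor. Δn_aq = 4 − 5 = -1, so the system shifts toward the side with more dissolved moles — to the left.
A catalyst speeds both forward and reverse rates equally; it changes neither Q nor K — no shift from this change.
Only the nonzero effect(s) matter; the net shift is to the left.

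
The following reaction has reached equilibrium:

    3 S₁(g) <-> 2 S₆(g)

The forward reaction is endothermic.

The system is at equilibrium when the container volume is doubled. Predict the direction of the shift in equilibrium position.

Gas moles: reactants 3, products 2 (Δn_gas = -1). Expansion shifts the system toward the side with more moles of gas — to the left.

left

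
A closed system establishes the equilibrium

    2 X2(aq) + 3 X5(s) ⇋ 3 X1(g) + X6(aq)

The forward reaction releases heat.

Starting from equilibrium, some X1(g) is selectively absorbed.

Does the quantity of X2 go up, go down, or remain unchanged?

decreases

Removing X1 (g), a product, drives the reaction to the right.
The net shift is to the right. X2 is a reactant, so its amount decreases.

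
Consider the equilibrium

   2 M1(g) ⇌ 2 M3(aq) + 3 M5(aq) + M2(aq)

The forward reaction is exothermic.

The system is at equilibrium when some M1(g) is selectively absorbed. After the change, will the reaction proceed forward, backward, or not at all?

Removing M1 (g), a reactant, drives the reaction to the left.

left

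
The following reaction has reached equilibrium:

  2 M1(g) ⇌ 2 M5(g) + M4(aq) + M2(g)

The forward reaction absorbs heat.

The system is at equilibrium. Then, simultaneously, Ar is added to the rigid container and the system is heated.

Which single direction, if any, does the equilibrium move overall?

At constant volume, adding an inert gas leaves every reacting species' partial pressure unchanged, so Q is unchanged — no shift from this change.
The forward reaction is endothermic. Raising T favours the endothermic direction — shift to the right.
Only the nonzero effect(s) matter; the net shift is to the right.

right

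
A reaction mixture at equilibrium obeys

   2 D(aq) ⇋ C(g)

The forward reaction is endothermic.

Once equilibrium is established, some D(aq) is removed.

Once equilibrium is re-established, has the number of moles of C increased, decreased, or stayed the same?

decreases

Removing D (aq), a reactant, drives the reaction to the left.
The net shift is to the left. C is a product, so its amount decreases.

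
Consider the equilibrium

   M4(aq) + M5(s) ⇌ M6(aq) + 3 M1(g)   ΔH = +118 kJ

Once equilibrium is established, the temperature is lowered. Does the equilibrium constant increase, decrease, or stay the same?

K depends on temperature via the van 't Hoff relation. The forward reaction is endothermic, so lowering T decreases K.

decreases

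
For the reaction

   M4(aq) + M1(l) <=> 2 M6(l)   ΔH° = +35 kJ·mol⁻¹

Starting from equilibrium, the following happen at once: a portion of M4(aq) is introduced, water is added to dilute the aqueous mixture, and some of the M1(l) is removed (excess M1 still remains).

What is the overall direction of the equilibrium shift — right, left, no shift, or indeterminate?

cannot be determined

Adding M4 (aq), a reactant, drives the reaction to the right.
Dilution lowers every aqueous concentration by the same factor. Δn_aq = 0 − 1 = -1, so the system shifts toward the side with more dissolved moles — to the left.
M1 is a pure liquid; its activity is 1 regardless of amount, so Q is unaffected — no shift from this change.
The individual effects push in opposite directions; without quantitative information the net direction cannot be determined.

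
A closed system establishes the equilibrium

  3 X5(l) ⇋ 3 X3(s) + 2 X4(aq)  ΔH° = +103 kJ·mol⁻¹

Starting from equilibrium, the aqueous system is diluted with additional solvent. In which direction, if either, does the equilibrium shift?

Dilution lowers every aqueous concentration by the same factor. Δn_aq = 2 − 0 = +2, so the system shifts toward the side with more dissolved moles — to the right.

right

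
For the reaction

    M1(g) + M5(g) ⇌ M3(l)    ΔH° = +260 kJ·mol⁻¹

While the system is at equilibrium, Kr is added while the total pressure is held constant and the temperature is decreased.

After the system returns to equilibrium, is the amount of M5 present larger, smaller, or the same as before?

Adding inert gas at constant total pressure expands the volume and lowers every reacting partial pressure. With Δn_gas = 0 − 2 = -2, Q moves away from K toward the side with fewer gas moles, so the system shifts toward the side with more gas moles — to the left.
The forward reaction is endothermic. Lowering T favours the exothermic direction — shift to the left.
The net shift is to the left. M5 is a reactant, so its amount increases.

increases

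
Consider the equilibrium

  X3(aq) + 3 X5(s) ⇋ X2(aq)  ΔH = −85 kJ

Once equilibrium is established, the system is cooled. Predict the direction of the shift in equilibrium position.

right

The forward reaction is exothermic. Lowering T favours the exothermic direction — shift to the right.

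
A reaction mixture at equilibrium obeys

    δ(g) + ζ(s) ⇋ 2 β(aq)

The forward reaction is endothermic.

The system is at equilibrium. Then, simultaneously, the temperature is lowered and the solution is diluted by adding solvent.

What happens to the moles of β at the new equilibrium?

The forward reaction is endothermic. Lowering T favours the exothermic direction — shift to the left.
Dilution lowers every aqueous concentration by the same factor. Δn_aq = 2 − 0 = +2, so the system shifts toward the side with more dissolved moles — to the right.
The two effects oppose each other, so the net shift — and hence the change in β — cannot be determined from the given information.

cannot be determined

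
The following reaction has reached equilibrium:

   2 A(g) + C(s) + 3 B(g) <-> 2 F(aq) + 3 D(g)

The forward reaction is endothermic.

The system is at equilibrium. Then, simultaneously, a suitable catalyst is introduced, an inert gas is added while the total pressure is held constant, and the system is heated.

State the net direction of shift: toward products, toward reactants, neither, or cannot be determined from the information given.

A catalyst speeds both forward and reverse rates equally; it changes neither Q nor K — no shift from this change.
Adding inert gas at constant total pressure expands the volume and lowers every reacting partial pressure. With Δn_gas = 3 − 5 = -2, Q moves away from K toward the side with fewer gas moles, so the system shifts toward the side with more gas moles — to the left.
The forward reaction is endothermic. Raising T favours the endothermic direction — shift to the right.
The individual effects push in opposite directions; without quantitative information the net direction cannot be determined.

cannot be determined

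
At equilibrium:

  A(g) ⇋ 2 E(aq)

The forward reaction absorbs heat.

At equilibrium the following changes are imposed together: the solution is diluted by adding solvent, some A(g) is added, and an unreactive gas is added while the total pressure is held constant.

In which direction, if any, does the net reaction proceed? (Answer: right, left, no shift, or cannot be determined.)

Dilution lowers every aqueous concentration by the same factor. Δn_aq = 2 − 0 = +2, so the system shifts toward the side with more dissolved moles — to the right.
Adding A (g), a reactant, drives the reaction to the right.
Adding inert gas at constant total pressure expands the volume and lowers every reacting partial pressure. With Δn_gas = 0 − 1 = -1, Q moves away from K toward the side with fewer gas moles, so the system shifts toward the side with more gas moles — to the left.
The individual effects push in opposite directions; without quantitative information the net direction cannot be determined.

cannot be determined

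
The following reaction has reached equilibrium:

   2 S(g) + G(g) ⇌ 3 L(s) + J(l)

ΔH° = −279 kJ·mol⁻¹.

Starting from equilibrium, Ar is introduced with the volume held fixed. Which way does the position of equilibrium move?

At constant volume, adding an inert gas leaves every reacting species' partial pressure unchanged, so Q is unchanged — no shift from this change.

no shift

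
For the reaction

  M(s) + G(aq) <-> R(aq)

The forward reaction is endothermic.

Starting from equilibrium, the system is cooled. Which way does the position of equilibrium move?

The forward reaction is endothermic. Lowering T favours the exothermic direction — shift to the left.

left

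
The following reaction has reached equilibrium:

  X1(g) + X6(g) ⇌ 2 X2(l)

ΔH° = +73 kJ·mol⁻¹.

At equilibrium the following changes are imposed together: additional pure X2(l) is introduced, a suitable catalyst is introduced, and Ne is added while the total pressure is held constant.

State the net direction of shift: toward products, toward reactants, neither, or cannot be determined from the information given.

X2 is a pure liquid; its activity is 1 regardless of amount, so Q is unaffected — no shift from this change.
A catalyst speeds both forward and reverse rates equally; it changes neither Q nor K — no shift from this change.
Adding inert gas at constant total pressure expands the volume and lowers every reacting partial pressure. With Δn_gas = 0 − 2 = -2, Q moves away from K toward the side with fewer gas moles, so the system shifts toward the side with more gas moles — to the left.
Only the nonzero effect(s) matter; the net shift is to the left.

left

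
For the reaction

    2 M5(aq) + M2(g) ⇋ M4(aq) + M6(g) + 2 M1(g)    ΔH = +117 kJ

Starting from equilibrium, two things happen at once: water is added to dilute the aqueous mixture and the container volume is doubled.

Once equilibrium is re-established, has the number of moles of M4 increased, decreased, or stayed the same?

cannot be determined

Dilution lowers every aqueous concentration by the same factor. Δn_aq = 1 − 2 = -1, so the system shifts toward the side with more dissolved moles — to the left.
Gas moles: reactants 1, products 3 (Δn_gas = +2). Expansion shifts the system toward the side with more moles of gas — to the right.
The two effects oppose each other, so the net shift — and hence the change in M4 — cannot be determined from the given information.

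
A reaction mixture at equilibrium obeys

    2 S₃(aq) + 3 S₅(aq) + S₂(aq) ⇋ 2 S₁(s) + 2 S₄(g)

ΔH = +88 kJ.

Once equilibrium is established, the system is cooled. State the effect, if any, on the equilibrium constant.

decreases

K depends on temperature via the van 't Hoff relation. The forward reaction is endothermic, so lowering T decreases K.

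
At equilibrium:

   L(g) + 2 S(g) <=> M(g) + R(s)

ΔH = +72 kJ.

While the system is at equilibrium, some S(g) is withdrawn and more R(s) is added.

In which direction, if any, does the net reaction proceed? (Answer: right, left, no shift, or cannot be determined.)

Removing S (g), a reactant, drives the reaction to the left.
R is a pure solid; its activity is 1 regardless of amount, so Q is unaffected — no shift from this change.
Only the nonzero effect(s) matter; the net shift is to the left.

left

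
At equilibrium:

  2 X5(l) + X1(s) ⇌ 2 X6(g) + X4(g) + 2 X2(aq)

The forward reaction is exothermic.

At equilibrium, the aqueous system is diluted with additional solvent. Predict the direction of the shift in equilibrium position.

Dilution lowers every aqueous concentration by the same factor. Δn_aq = 2 − 0 = +2, so the system shifts toward the side with more dissolved moles — to the right.

right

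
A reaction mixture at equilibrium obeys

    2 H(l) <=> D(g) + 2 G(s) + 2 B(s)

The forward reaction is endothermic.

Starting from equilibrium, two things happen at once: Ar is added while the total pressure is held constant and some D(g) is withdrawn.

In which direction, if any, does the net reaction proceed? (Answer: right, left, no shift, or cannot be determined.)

right

Adding inert gas at constant total pressure expands the volume and lowers every reacting partial pressure. With Δn_gas = 1 − 0 = +1, Q moves away from K toward the side with fewer gas moles, so the system shifts toward the side with more gas moles — to the right.
Removing D (g), a product, drives the reaction to the right.
All effects act in the same direction — net shift to the right.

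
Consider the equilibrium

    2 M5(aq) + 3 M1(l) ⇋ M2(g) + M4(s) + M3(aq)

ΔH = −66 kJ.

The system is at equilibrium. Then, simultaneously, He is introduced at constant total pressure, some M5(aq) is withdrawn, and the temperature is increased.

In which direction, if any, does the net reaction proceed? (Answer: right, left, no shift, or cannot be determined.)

cannot be determined

Adding inert gas at constant total pressure expands the volume and lowers every reacting partial pressure. With Δn_gas = 1 − 0 = +1, Q moves away from K toward the side with fewer gas moles, so the system shifts toward the side with more gas moles — to the right.
Removing M5 (aq), a reactant, drives the reaction to the left.
The forward reaction is exothermic. Raising T favours the endothermic direction — shift to the left.
The individual effects push in opposite directions; without quantitative information the net direction cannot be determined.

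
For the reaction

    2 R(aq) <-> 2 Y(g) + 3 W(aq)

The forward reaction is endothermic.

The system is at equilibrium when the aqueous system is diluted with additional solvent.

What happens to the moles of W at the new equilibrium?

Dilution lowers every aqueous concentration by the same factor. Δn_aq = 3 − 2 = +1, so the system shifts toward the side with more dissolved moles — to the right.
The net shift is to the right. W is a product, so its amount increases.

increases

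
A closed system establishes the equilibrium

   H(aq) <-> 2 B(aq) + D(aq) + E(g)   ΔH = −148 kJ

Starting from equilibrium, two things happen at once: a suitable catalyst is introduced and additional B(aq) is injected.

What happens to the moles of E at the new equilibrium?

A catalyst speeds both forward and reverse rates equally; it changes neither Q nor K — no shift from this change.
Adding B (aq), a product, drives the reaction to the left.
The net shift is to the left. E is a product, so its amount decreases.

decreases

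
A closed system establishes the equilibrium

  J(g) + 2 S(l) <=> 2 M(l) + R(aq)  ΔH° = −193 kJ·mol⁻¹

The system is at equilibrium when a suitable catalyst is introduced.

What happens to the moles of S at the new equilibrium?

unchanged

A catalyst speeds both forward and reverse rates equally; it changes neither Q nor K — no shift from this change.
No net shift occurs, so the amount of S is unchanged.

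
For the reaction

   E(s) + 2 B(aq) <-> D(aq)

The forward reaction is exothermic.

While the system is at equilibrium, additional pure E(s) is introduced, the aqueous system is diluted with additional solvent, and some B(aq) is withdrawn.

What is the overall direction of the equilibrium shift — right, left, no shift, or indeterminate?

E is a pure solid; its activity is 1 regardless of amount, so Q is unaffected — no shift from this change.
Dilution lowers every aqueous concentration by the same factor. Δn_aq = 1 − 2 = -1, so the system shifts toward the side with more dissolved moles — to the left.
Removing B (aq), a reactant, drives the reaction to the left.
Only the nonzero effect(s) matter; the net shift is to the left.

left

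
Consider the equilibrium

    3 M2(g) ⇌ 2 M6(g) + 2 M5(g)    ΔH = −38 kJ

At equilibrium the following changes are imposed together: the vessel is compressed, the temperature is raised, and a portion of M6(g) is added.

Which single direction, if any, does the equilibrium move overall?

left

Gas moles: reactants 3, products 4 (Δn_gas = +1). Compression shifts the system toward the side with fewer moles of gas — to the left.
The forward reaction is exothermic. Raising T favours the endothermic direction — shift to the left.
Adding M6 (g), a product, drives the reaction to the left.
All effects act in the same direction — net shift to the left.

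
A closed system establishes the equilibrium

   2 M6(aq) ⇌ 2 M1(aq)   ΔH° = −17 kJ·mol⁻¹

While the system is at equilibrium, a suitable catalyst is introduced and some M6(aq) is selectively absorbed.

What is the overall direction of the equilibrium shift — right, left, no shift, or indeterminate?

left

A catalyst speeds both forward and reverse rates equally; it changes neither Q nor K — no shift from this change.
Removing M6 (aq), a reactant, drives the reaction to the left.
Only the nonzero effect(s) matter; the net shift is to the left.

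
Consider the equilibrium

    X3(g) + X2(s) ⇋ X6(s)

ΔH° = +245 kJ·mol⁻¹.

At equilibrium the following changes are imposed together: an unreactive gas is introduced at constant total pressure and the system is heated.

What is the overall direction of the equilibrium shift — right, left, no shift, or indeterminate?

Adding inert gas at constant total pressure expands the volume and lowers every reacting partial pressure. With Δn_gas = 0 − 1 = -1, Q moves away from K toward the side with fewer gas moles, so the system shifts toward the side with more gas moles — to the left.
The forward reaction is endothermic. Raising T favours the endothermic direction — shift to the right.
The individual effects push in opposite directions; without quantitative information the net direction cannot be determined.

cannot be determined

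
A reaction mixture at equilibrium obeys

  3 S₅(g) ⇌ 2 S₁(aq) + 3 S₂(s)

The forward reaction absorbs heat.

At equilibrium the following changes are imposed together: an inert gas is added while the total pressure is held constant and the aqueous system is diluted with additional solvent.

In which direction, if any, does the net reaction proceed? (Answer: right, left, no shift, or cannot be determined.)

cannot be determined

Adding inert gas at constant total pressure expands the volume and lowers every reacting partial pressure. With Δn_gas = 0 − 3 = -3, Q moves away from K toward the side with fewer gas moles, so the system shifts toward the side with more gas moles — to the left.
Dilution lowers every aqueous concentration by the same factor. Δn_aq = 2 − 0 = +2, so the system shifts toward the side with more dissolved moles — to the right.
The individual effects push in opposite directions; without quantitative information the net direction cannot be determined.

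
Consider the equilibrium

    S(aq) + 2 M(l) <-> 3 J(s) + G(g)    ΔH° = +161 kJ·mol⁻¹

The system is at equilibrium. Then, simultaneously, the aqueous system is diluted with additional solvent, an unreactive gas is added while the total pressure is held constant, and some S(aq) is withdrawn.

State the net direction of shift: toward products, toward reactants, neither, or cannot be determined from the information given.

cannot be determined

Dilution lowers every aqueous concentration by the same factor. Δn_aq = 0 − 1 = -1, so the system shifts toward the side with more dissolved moles — to the left.
Adding inert gas at constant total pressure expands the volume and lowers every reacting partial pressure. With Δn_gas = 1 − 0 = +1, Q moves away from K toward the side with fewer gas moles, so the system shifts toward the side with more gas moles — to the right.
Removing S (aq), a reactant, drives the reaction to the left.
The individual effects push in opposite directions; without quantitative information the net direction cannot be determined.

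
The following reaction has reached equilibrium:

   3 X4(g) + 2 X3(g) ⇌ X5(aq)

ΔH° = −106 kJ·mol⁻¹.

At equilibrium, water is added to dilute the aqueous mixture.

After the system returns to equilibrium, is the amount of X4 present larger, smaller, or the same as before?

decreases

Dilution lowers every aqueous concentration by the same factor. Δn_aq = 1 − 0 = +1, so the system shifts toward the side with more dissolved moles — to the right.
The net shift is to the right. X4 is a reactant, so its amount decreases.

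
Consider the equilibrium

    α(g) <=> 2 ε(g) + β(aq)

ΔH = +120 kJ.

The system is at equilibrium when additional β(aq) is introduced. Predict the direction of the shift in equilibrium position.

left

Adding β (aq), a product, drives the reaction to the left.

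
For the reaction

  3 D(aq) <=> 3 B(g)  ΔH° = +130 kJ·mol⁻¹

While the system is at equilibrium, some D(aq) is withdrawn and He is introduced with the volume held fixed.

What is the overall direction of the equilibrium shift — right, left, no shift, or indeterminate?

Removing D (aq), a reactant, drives the reaction to the left.
At constant volume, adding an inert gas leaves every reacting species' partial pressure unchanged, so Q is unchanged — no shift from this change.
Only the nonzero effect(s) matter; the net shift is to the left.

left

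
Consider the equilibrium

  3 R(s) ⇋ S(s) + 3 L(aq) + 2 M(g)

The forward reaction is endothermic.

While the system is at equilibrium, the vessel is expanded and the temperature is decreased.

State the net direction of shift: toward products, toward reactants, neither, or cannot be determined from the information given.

cannot be determined

Gas moles: reactants 0, products 2 (Δn_gas = +2). Expansion shifts the system toward the side with more moles of gas — to the right.
The forward reaction is endothermic. Lowering T favours the exothermic direction — shift to the left.
The individual effects push in opposite directions; without quantitative information the net direction cannot be determined.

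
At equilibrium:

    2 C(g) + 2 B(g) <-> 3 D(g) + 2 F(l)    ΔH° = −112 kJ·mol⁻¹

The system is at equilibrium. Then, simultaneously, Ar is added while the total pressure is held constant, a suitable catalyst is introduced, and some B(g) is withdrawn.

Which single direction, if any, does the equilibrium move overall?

Adding inert gas at constant total pressure expands the volume and lowers every reacting partial pressure. With Δn_gas = 3 − 4 = -1, Q moves away from K toward the side with fewer gas moles, so the system shifts toward the side with more gas moles — to the left.
A catalyst speeds both forward and reverse rates equally; it changes neither Q nor K — no shift from this change.
Removing B (g), a reactant, drives the reaction to the left.
Only the nonzero effect(s) matter; the net shift is to the left.

left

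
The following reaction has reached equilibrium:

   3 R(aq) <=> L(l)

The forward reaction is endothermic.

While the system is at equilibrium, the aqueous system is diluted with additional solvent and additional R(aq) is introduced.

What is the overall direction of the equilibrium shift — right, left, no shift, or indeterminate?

Dilution lowers every aqueous concentration by the same factor. Δn_aq = 0 − 3 = -3, so the system shifts toward the side with more dissolved moles — to the left.
Adding R (aq), a reactant, drives the reaction to the right.
The individual effects push in opposite directions; without quantitative information the net direction cannot be determined.

cannot be determined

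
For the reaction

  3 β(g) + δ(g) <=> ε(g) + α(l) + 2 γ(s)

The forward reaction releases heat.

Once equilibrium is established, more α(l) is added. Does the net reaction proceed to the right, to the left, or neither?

no shift

α is a pure liquid; its activity is 1 regardless of amount, so Q is unaffected — no shift from this change.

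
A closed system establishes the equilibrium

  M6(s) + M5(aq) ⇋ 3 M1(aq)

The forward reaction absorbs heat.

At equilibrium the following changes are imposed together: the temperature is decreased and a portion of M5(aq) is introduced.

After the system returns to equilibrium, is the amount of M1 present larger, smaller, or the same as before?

The forward reaction is endothermic. Lowering T favours the exothermic direction — shift to the left.
Adding M5 (aq), a reactant, drives the reaction to the right.
The two effects oppose each other, so the net shift — and hence the change in M1 — cannot be determined from the given information.

cannot be determined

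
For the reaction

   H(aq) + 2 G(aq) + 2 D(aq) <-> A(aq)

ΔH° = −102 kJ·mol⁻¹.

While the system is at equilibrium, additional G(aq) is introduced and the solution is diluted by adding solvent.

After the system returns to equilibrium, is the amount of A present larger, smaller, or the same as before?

Adding G (aq), a reactant, drives the reaction to the right.
Dilution lowers every aqueous concentration by the same factor. Δn_aq = 1 − 5 = -4, so the system shifts toward the side with more dissolved moles — to the left.
The two effects oppose each other, so the net shift — and hence the change in A — cannot be determined from the given information.

cannot be determined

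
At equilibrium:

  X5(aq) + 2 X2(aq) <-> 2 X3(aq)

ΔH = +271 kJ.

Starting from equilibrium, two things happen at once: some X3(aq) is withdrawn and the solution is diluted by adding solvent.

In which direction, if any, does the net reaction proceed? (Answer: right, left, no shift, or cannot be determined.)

cannot be determined

Removing X3 (aq), a product, drives the reaction to the right.
Dilution lowers every aqueous concentration by the same factor. Δn_aq = 2 − 3 = -1, so the system shifts toward the side with more dissolved moles — to the left.
The individual effects push in opposite directions; without quantitative information the net direction cannot be determined.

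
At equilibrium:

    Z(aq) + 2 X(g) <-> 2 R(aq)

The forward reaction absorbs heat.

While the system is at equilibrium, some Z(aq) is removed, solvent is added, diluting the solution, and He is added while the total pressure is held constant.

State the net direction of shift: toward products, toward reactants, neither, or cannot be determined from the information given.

cannot be determined

Removing Z (aq), a reactant, drives the reaction to the left.
Dilution lowers every aqueous concentration by the same factor. Δn_aq = 2 − 1 = +1, so the system shifts toward the side with more dissolved moles — to the right.
Adding inert gas at constant total pressure expands the volume and lowers every reacting partial pressure. With Δn_gas = 0 − 2 = -2, Q moves away from K toward the side with fewer gas moles, so the system shifts toward the side with more gas moles — to the left.
The individual effects push in opposite directions; without quantitative information the net direction cannot be determined.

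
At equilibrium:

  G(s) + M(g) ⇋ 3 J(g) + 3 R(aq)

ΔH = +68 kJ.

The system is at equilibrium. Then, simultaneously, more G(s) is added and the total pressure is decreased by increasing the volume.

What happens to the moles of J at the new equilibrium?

G is a pure solid; its activity is 1 regardless of amount, so Q is unaffected — no shift from this change.
Gas moles: reactants 1, products 3 (Δn_gas = +2). Expansion shifts the system toward the side with more moles of gas — to the right.
The net shift is to the right. J is a product, so its amount increases.

increases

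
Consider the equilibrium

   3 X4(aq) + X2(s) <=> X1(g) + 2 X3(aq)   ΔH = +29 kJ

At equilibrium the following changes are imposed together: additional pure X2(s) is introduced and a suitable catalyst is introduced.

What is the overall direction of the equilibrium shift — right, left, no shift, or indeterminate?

no shift

X2 is a pure solid; its activity is 1 regardless of amount, so Q is unaffected — no shift from this change.
A catalyst speeds both forward and reverse rates equally; it changes neither Q nor K — no shift from this change.
None of the changes alters Q relative to K, so there is no net shift.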